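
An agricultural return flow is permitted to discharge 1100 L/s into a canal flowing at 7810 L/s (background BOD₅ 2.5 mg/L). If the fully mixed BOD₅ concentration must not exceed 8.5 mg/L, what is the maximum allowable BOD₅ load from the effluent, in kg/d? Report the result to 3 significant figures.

Mass balance at the limit: 7810·2.500 + 1100·Cₑ = 8910·8.5 → Cₑ = 51.10 mg/L.
1100 L/s = 1.100 m³/s. Load = 1.100 m³/s × 51.10 g/m³ × 86 400 s/d = 4857 kg/d.

4860 kg/d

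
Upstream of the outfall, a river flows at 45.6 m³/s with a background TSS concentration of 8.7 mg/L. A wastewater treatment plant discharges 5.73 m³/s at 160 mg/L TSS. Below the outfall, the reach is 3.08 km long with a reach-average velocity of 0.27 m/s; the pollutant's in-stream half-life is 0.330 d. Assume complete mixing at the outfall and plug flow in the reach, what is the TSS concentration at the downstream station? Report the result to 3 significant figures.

After mixing, C = (45.60·8.700 + 5.730·160.0) / 51.33 = 1314/51.33 = 25.59 mg/L.
Travel time t = 3.08·1000 / 0.27 = 11410 s = 3.169 h.
Half-life 0.330 d → k = ln 2 / 0.330 = 2.100 d⁻¹.
Decay over the reach: 25.59·exp(−kt) = 25.59·0.7578 = 19.39 mg/L.

19.4 mg/L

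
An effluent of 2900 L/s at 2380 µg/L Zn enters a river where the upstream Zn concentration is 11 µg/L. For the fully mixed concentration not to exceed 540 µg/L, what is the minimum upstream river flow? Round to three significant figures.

Set C_mix = 540: (Q·11.00 + 2900·2380) / (Q + 2900) = 540
→ Q = 2900·(2380 − 540)/(540 − 11.00) = 10090 L/s.

10100 L/s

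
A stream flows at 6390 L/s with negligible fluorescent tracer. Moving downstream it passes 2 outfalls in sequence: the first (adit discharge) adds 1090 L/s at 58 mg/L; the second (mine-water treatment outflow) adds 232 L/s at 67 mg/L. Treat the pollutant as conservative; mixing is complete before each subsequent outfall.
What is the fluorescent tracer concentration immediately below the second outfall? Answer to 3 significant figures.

Outfall 1: combined Q = 7480 L/s; C = (6390·0 + 1090·58.00)/7480 = 8.452 mg/L.
Outfall 2: combined Q = 7712 L/s; C = (7480·8.452 + 232.0·67.00)/7712 = 10.21 mg/L.

10.2 mg/L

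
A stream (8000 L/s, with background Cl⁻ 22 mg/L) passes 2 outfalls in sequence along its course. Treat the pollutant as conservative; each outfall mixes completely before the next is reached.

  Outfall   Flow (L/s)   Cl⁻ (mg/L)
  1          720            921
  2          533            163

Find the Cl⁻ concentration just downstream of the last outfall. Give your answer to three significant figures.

100 mg/L

After outfall 1: Q = 8000 + 720.0 = 8720 L/s; C = (8000·22.00 + 720.0·921.0)/8720 = 96.23 mg/L.
After outfall 2: Q = 8720 + 533.0 = 9253 L/s; C = (8720·96.23 + 533.0·163.0)/9253 = 100.1 mg/L.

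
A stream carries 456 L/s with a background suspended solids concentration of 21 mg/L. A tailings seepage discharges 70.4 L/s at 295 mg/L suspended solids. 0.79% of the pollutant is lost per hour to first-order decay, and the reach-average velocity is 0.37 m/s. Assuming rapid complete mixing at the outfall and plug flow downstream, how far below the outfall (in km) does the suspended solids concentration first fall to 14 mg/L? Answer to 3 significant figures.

238 km

Flow-weighted average: C = (456.0·21.00 + 70.40·295.0) / 526.4 = 30340/526.4 = 57.64 mg/L.
0.79%/h lost → k = −ln(1 − 0.0079) = 0.007931 h⁻¹.
Set 57.64·exp(−k·t) = 14 → t = ln(57.64/14)/k = 642400 s = 178.4 h.
Distance = v·t = 0.37·642400 = 237700 m = 237.7 km.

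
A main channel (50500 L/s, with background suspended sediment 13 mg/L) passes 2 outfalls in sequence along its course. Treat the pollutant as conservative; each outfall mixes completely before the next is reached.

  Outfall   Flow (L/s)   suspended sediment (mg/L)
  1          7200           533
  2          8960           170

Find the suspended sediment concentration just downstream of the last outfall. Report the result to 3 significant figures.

Below outfall 1: Q → 57700 L/s, C = (50500·13.00 + 7200·533.0)/57700 = 77.89 mg/L.
Below outfall 2: Q → 66660 L/s, C = (57700·77.89 + 8960·170.0)/66660 = 90.27 mg/L.

90.3 mg/L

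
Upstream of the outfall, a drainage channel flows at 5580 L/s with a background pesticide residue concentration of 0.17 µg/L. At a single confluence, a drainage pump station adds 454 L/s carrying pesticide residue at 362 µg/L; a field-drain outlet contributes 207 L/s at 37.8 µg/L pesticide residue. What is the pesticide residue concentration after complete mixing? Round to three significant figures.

Mass balance: C = (5580·0.1700 + 454.0·362.0 + 207.0·37.80) / 6241 = 173100/6241 = 27.74 µg/L.

27.7 µg/L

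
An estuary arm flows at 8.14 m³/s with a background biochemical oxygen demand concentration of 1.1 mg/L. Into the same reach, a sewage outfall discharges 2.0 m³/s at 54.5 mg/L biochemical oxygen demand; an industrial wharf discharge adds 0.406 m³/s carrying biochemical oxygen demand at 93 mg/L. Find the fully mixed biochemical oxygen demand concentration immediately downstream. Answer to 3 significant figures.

Mass balance: C = (8.140·1.100 + 2.000·54.50 + 0.4060·93.00) / 10.55 = 155.7/10.55 = 14.77 mg/L.

14.8 mg/L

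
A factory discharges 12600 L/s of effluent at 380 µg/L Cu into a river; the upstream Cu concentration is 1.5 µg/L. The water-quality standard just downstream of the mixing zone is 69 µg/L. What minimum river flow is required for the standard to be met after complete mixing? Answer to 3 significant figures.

Set C_mix = 69: (Q·1.500 + 12600·380.0) / (Q + 12600) = 69
→ Q = 12600·(380.0 − 69)/(69 − 1.500) = 58050 L/s.

58100 L/s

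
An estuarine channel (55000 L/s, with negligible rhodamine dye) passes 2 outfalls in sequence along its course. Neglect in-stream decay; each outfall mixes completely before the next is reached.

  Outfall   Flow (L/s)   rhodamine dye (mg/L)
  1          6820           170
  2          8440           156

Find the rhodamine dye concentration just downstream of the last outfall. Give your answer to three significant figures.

Below outfall 1: Q → 61820 L/s, C = (55000·0 + 6820·170.0)/61820 = 18.75 mg/L.
Below outfall 2: Q → 70260 L/s, C = (61820·18.75 + 8440·156.0)/70260 = 35.24 mg/L.

35.2 mg/L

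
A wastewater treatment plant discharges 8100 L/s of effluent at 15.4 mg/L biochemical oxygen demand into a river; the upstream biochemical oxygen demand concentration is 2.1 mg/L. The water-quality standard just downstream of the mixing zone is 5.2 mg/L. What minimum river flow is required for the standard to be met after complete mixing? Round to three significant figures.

26700 L/s

Set C_mix = 5.2: (Q·2.100 + 8100·15.40) / (Q + 8100) = 5.2
→ Q = 8100·(15.40 − 5.2)/(5.2 − 2.100) = 26650 L/s.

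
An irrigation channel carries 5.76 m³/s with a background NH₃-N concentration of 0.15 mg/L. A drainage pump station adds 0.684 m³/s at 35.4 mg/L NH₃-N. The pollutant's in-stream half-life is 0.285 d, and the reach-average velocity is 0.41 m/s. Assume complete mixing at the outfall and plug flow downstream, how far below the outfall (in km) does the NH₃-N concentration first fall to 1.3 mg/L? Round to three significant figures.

Conservation of mass: C = (5.760·0.1500 + 0.6840·35.40) / 6.444 = 25.08/6.444 = 3.892 mg/L.
Half-life 0.285 d → k = ln 2 / 0.285 = 2.432 d⁻¹.
Set 3.892·exp(−k·t) = 1.3 → t = ln(3.892/1.3)/k = 38950 s = 10.82 h.
Distance = v·t = 0.41·38950 = 15970 m = 15.97 km.

16.0 km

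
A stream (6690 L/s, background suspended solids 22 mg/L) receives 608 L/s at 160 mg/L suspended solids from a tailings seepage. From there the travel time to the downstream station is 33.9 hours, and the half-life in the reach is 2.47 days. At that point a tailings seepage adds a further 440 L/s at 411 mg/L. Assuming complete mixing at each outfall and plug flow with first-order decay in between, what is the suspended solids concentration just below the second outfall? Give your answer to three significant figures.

Mixed concentration C = ΣQC/ΣQ = (6690·22.00 + 608.0·160.0) / 7298 = 244500/7298 = 33.50 mg/L; combined flow 7298 L/s.
Half-life 2.47 d → k = ln 2 / 2.47 = 0.2806 d⁻¹.
After decay, C = 33.50 × e^(−kt) = 33.50 × 0.6727 = 22.53 mg/L.
Second outfall: C = (7298·22.53 + 440.0·411.0)/7738 = 44.62 mg/L.

44.6 mg/L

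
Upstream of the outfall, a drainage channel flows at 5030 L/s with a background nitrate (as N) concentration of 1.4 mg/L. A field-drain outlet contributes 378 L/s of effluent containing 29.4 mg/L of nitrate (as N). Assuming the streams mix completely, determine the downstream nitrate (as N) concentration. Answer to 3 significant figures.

3.36 mg/L

After mixing, C = (5030·1.400 + 378.0·29.40) / 5408 = 18160/5408 = 3.357 mg/L.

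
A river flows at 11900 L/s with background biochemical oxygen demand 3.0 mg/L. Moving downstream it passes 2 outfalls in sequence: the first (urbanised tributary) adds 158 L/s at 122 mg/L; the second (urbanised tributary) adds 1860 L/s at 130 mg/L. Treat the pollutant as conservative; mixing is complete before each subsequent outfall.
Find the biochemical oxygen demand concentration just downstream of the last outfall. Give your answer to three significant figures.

After outfall 1: Q = 11900 + 158.0 = 12060 L/s; C = (11900·3.000 + 158.0·122.0)/12060 = 4.559 mg/L.
After outfall 2: Q = 12060 + 1860 = 13920 L/s; C = (12060·4.559 + 1860·130.0)/13920 = 21.32 mg/L.

21.3 mg/L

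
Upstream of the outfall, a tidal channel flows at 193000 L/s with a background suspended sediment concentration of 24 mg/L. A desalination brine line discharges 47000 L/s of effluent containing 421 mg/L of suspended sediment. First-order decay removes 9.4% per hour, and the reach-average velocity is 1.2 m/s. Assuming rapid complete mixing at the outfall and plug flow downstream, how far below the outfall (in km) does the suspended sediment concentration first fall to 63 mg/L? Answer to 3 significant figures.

21.0 km

Conservation of mass: C = (193000·24.00 + 47000·421.0) / 240000 = 24420000/240000 = 101.7 mg/L.
9.4%/h lost → k = −ln(1 − 0.094) = 0.09872 h⁻¹.
Set 101.7·exp(−k·t) = 63 → t = ln(101.7/63)/k = 17480 s = 4.856 h.
Distance = v·t = 1.2·17480 = 20980 m = 20.98 km.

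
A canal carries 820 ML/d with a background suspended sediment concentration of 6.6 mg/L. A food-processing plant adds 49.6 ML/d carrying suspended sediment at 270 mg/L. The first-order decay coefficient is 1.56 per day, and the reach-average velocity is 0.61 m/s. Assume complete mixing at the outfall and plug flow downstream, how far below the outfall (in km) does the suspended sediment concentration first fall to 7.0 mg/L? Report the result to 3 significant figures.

38.1 km

Conservation of mass: C = (820.0·6.600 + 49.60·270.0) / 869.6 = 18800/869.6 = 21.62 mg/L.
Set 21.62·exp(−k·t) = 7.0 → t = ln(21.62/7.0)/k = 62470 s = 17.35 h.
Distance = v·t = 0.61·62470 = 38110 m = 38.11 km.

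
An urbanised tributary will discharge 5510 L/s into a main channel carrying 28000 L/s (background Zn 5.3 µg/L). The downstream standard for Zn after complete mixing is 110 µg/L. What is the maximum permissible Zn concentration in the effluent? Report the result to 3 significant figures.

642 µg/L

At the limit, (Qr·Cr + Qe·Cₑ)/(Qr + Qe) = 110:
Cₑ = (33510·110 − 28000·5.300) / 5510 = 642.1 µg/L.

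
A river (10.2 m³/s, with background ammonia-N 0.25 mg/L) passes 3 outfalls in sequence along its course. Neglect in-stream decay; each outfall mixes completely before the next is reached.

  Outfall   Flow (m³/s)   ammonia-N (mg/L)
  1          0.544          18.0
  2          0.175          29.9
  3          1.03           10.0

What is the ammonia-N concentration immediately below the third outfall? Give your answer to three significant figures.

After outfall 1: Q = 10.20 + 0.5440 = 10.74 m³/s; C = (10.20·0.2500 + 0.5440·18.00)/10.74 = 1.149 mg/L.
After outfall 2: Q = 10.74 + 0.1750 = 10.92 m³/s; C = (10.74·1.149 + 0.1750·29.90)/10.92 = 1.610 mg/L.
After outfall 3: Q = 10.92 + 1.030 = 11.95 m³/s; C = (10.92·1.610 + 1.030·10.00)/11.95 = 2.333 mg/L.

2.33 mg/L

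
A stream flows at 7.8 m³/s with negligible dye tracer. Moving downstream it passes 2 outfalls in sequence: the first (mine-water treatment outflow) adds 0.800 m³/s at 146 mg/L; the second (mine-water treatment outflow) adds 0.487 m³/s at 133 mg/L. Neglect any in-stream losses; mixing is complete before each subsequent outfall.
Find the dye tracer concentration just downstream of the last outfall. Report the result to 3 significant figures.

After outfall 1: Q = 7.800 + 0.8000 = 8.600 m³/s; C = (7.800·0 + 0.8000·146.0)/8.600 = 13.58 mg/L.
After outfall 2: Q = 8.600 + 0.4870 = 9.087 m³/s; C = (8.600·13.58 + 0.4870·133.0)/9.087 = 19.98 mg/L.

20.0 mg/L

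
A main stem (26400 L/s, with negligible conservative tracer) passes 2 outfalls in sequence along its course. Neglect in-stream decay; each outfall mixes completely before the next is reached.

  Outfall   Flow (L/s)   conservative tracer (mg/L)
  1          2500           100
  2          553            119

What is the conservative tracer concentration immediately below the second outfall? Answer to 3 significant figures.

Outfall 1: combined Q = 28900 L/s; C = (26400·0 + 2500·100.0)/28900 = 8.651 mg/L.
Outfall 2: combined Q = 29450 L/s; C = (28900·8.651 + 553.0·119.0)/29450 = 10.72 mg/L.

10.7 mg/L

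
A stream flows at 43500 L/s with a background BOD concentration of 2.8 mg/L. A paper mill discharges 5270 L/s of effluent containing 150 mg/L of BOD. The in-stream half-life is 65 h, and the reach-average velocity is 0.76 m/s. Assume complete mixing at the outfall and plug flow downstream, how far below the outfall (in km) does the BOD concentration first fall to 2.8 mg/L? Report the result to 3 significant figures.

487 km

Flow-weighted average: C = (43500·2.800 + 5270·150.0) / 48770 = 912300/48770 = 18.71 mg/L.
Half-life 65 h → k = ln 2 / 65 = 0.01066 h⁻¹ = 0.2559 d⁻¹.
Set 18.71·exp(−k·t) = 2.8 → t = ln(18.71/2.8)/k = 641200 s = 178.1 h.
Distance = v·t = 0.76·641200 = 487300 m = 487.3 km.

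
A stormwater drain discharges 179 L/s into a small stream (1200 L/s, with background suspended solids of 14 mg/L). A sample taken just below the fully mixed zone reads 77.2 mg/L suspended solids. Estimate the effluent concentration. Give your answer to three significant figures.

Mass balance: 1200·14.00 + 179.0·Cₑ = 1379·77.20
→ Cₑ = (1379·77.20 − 1200·14.00) / 179.0 = 500.9 mg/L.

501 mg/L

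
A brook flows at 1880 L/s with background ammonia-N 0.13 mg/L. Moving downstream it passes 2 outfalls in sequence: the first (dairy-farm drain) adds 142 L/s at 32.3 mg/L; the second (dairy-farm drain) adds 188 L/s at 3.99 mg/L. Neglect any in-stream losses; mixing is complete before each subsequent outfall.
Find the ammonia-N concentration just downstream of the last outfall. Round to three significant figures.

2.53 mg/L

Outfall 1: combined Q = 2022 L/s; C = (1880·0.1300 + 142.0·32.30)/2022 = 2.389 mg/L.
Outfall 2: combined Q = 2210 L/s; C = (2022·2.389 + 188.0·3.990)/2210 = 2.525 mg/L.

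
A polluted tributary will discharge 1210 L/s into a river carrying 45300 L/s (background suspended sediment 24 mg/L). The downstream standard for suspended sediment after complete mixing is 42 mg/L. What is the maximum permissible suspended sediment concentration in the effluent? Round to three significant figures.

716 mg/L

At the limit, (Qr·Cr + Qe·Cₑ)/(Qr + Qe) = 42:
Cₑ = (46510·42 − 45300·24.00) / 1210 = 715.9 mg/L.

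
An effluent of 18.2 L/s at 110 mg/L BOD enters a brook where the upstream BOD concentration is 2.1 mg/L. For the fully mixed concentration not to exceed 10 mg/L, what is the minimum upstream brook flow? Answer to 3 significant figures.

Set C_mix = 10: (Q·2.100 + 18.20·110.0) / (Q + 18.20) = 10
→ Q = 18.20·(110.0 − 10)/(10 − 2.100) = 230.4 L/s.

230 L/s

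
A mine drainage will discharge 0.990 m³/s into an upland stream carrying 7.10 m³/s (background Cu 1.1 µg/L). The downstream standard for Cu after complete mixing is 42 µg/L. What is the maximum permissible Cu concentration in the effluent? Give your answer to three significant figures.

335 µg/L

At the limit, (Qr·Cr + Qe·Cₑ)/(Qr + Qe) = 42:
Cₑ = (8.090·42 − 7.100·1.100) / 0.9900 = 335.3 µg/L.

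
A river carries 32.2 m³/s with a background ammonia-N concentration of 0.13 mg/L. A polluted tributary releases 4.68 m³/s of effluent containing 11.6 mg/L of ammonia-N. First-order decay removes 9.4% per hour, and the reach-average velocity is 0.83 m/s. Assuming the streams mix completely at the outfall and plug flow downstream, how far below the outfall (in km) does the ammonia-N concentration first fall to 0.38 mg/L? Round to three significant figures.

Conservation of mass: C = (32.20·0.1300 + 4.680·11.60) / 36.88 = 58.47/36.88 = 1.586 mg/L.
9.4%/h lost → k = −ln(1 − 0.094) = 0.09872 h⁻¹.
Set 1.586·exp(−k·t) = 0.38 → t = ln(1.586/0.38)/k = 52090 s = 14.47 h.
Distance = v·t = 0.83·52090 = 43240 m = 43.24 km.

43.2 km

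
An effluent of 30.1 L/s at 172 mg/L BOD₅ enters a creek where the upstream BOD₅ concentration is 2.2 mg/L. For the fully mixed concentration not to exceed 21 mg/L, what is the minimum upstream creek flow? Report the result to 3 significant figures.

242 L/s

Set C_mix = 21: (Q·2.200 + 30.10·172.0) / (Q + 30.10) = 21
→ Q = 30.10·(172.0 − 21)/(21 − 2.200) = 241.8 L/s.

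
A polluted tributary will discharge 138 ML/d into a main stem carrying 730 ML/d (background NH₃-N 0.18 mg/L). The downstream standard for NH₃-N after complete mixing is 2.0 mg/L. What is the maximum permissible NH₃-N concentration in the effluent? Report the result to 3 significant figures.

11.6 mg/L

At the limit, (Qr·Cr + Qe·Cₑ)/(Qr + Qe) = 2.0:
Cₑ = (868.0·2.0 − 730.0·0.1800) / 138.0 = 11.63 mg/L.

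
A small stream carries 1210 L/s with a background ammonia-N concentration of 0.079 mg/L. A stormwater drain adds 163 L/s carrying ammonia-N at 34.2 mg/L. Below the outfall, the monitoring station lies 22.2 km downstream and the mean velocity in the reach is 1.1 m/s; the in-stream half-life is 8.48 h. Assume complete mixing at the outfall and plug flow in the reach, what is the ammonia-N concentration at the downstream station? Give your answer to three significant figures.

Mixed concentration C = ΣQC/ΣQ = (1210·0.07900 + 163.0·34.20) / 1373 = 5670/1373 = 4.130 mg/L.
Travel time t = 22.2·1000 / 1.1 = 20180 s = 5.606 h.
Half-life 8.48 h → k = ln 2 / 8.48 = 0.08174 h⁻¹ = 1.962 d⁻¹.
After decay, C = 4.130 × e^(−kt) = 4.130 × 0.6324 = 2.612 mg/L.

2.61 mg/L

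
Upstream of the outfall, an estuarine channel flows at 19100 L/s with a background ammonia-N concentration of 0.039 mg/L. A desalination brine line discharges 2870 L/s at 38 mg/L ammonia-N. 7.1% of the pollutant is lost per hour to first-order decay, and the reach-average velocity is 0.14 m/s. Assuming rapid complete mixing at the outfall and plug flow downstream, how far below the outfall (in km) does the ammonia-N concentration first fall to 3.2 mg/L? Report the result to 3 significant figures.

3.05 km

Mass balance: C = (19100·0.03900 + 2870·38.00) / 21970 = 109800/21970 = 4.998 mg/L.
7.1%/h lost → k = −ln(1 − 0.071) = 0.07365 h⁻¹.
Set 4.998·exp(−k·t) = 3.2 → t = ln(4.998/3.2)/k = 21800 s = 6.054 h.
Distance = v·t = 0.14·21800 = 3051 m = 3.051 km.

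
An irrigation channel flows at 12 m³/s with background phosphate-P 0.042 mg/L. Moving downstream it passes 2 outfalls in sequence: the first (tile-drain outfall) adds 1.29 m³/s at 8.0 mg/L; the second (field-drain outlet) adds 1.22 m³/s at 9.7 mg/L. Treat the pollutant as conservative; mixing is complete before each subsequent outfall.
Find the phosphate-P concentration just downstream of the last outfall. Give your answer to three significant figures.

Below outfall 1: Q → 13.29 m³/s, C = (12.00·0.04200 + 1.290·8.000)/13.29 = 0.8144 mg/L.
Below outfall 2: Q → 14.51 m³/s, C = (13.29·0.8144 + 1.220·9.700)/14.51 = 1.562 mg/L.

1.56 mg/L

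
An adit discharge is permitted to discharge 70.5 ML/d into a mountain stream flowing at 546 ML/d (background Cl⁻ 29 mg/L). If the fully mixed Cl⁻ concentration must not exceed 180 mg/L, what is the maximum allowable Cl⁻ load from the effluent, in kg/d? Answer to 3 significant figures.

Mass balance at the limit: 546.0·29.00 + 70.50·Cₑ = 616.5·180 → Cₑ = 1349 mg/L.
70.50 ML/d = 0.8160 m³/s. Load = 0.8160 m³/s × 1349 g/m³ × 86 400 s/d = 95140 kg/d.

95100 kg/d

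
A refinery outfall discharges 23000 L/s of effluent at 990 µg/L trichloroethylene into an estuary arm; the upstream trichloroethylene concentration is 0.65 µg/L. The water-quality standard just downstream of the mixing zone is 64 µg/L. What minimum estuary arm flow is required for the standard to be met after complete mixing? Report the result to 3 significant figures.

Set C_mix = 64: (Q·0.6500 + 23000·990.0) / (Q + 23000) = 64
→ Q = 23000·(990.0 − 64)/(64 − 0.6500) = 336200 L/s.

336000 L/s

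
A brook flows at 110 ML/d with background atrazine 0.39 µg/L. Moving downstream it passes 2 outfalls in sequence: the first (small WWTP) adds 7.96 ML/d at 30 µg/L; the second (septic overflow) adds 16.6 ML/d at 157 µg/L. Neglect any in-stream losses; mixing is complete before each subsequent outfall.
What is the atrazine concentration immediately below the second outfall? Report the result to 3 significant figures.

After outfall 1: Q = 110.0 + 7.960 = 118.0 ML/d; C = (110.0·0.3900 + 7.960·30.00)/118.0 = 2.388 µg/L.
After outfall 2: Q = 118.0 + 16.60 = 134.6 ML/d; C = (118.0·2.388 + 16.60·157.0)/134.6 = 21.46 µg/L.

21.5 µg/L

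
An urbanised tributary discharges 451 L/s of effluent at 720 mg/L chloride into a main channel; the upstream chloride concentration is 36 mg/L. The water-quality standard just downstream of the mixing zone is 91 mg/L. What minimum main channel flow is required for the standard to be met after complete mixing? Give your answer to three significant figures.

Set C_mix = 91: (Q·36.00 + 451.0·720.0) / (Q + 451.0) = 91
→ Q = 451.0·(720.0 − 91)/(91 − 36.00) = 5158 L/s.

5160 L/s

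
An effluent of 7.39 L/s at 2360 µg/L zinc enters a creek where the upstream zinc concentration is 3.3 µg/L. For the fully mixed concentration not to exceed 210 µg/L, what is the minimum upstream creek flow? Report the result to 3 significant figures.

76.9 L/s

Set C_mix = 210: (Q·3.300 + 7.390·2360) / (Q + 7.390) = 210
→ Q = 7.390·(2360 − 210)/(210 − 3.300) = 76.87 L/s.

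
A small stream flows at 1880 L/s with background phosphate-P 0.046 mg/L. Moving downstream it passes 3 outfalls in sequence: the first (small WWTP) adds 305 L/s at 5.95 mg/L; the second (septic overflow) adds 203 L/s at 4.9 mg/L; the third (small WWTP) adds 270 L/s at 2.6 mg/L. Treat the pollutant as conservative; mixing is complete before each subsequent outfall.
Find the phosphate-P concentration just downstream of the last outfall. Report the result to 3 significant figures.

1.35 mg/L

Below outfall 1: Q → 2185 L/s, C = (1880·0.04600 + 305.0·5.950)/2185 = 0.8701 mg/L.
Below outfall 2: Q → 2388 L/s, C = (2185·0.8701 + 203.0·4.900)/2388 = 1.213 mg/L.
Below outfall 3: Q → 2658 L/s, C = (2388·1.213 + 270.0·2.600)/2658 = 1.354 mg/L.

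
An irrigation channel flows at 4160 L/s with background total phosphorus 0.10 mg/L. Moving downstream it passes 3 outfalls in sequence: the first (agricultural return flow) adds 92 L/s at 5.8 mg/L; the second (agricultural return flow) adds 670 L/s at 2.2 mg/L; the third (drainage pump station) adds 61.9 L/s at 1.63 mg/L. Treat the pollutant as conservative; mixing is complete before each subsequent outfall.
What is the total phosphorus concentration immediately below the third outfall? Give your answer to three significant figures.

Outfall 1: combined Q = 4252 L/s; C = (4160·0.1000 + 92.00·5.800)/4252 = 0.2233 mg/L.
Outfall 2: combined Q = 4922 L/s; C = (4252·0.2233 + 670.0·2.200)/4922 = 0.4924 mg/L.
Outfall 3: combined Q = 4984 L/s; C = (4922·0.4924 + 61.90·1.630)/4984 = 0.5065 mg/L.

0.507 mg/L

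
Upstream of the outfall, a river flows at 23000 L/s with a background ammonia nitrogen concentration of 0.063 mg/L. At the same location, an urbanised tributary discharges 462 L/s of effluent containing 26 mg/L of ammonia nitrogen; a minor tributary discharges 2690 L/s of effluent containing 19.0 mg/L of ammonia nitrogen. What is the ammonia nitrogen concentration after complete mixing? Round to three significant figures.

2.47 mg/L

Mixed concentration C = ΣQC/ΣQ = (23000·0.06300 + 462.0·26.00 + 2690·19.00) / 26150 = 64570/26150 = 2.469 mg/L.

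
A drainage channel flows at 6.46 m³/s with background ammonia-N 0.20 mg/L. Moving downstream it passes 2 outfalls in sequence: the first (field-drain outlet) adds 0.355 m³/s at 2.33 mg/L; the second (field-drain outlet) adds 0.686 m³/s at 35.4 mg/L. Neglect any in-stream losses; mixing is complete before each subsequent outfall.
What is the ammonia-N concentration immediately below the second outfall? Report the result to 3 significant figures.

After outfall 1: Q = 6.460 + 0.3550 = 6.815 m³/s; C = (6.460·0.2000 + 0.3550·2.330)/6.815 = 0.3110 mg/L.
After outfall 2: Q = 6.815 + 0.6860 = 7.501 m³/s; C = (6.815·0.3110 + 0.6860·35.40)/7.501 = 3.520 mg/L.

3.52 mg/L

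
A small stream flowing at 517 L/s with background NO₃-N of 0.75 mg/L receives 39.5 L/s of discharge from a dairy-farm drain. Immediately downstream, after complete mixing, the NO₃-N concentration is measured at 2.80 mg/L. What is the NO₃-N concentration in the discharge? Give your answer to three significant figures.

Mass balance: 517.0·0.7500 + 39.50·Cₑ = 556.5·2.800
→ Cₑ = (556.5·2.800 − 517.0·0.7500) / 39.50 = 29.63 mg/L.

29.6 mg/L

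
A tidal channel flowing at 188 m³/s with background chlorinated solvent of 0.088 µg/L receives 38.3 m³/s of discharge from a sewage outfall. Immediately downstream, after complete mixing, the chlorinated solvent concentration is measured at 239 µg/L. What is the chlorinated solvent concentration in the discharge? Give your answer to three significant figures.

Mass balance: 188.0·0.08800 + 38.30·Cₑ = 226.3·239.0
→ Cₑ = (226.3·239.0 − 188.0·0.08800) / 38.30 = 1412 µg/L.

1410 µg/L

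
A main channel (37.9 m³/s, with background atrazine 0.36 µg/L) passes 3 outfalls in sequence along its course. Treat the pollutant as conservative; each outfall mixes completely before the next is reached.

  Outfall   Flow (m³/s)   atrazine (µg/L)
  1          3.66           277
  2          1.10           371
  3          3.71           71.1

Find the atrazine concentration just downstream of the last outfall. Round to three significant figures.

36.6 µg/L

Outfall 1: combined Q = 41.56 m³/s; C = (37.90·0.3600 + 3.660·277.0)/41.56 = 24.72 µg/L.
Outfall 2: combined Q = 42.66 m³/s; C = (41.56·24.72 + 1.100·371.0)/42.66 = 33.65 µg/L.
Outfall 3: combined Q = 46.37 m³/s; C = (42.66·33.65 + 3.710·71.10)/46.37 = 36.65 µg/L.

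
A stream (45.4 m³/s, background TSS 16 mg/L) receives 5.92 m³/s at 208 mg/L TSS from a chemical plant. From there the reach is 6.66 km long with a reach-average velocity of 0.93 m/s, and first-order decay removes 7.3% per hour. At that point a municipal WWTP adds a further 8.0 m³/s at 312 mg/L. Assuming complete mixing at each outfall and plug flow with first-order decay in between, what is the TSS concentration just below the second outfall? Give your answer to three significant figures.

70.5 mg/L

Conservation of mass: C = (45.40·16.00 + 5.920·208.0) / 51.32 = 1958/51.32 = 38.15 mg/L; combined flow 51.32 m³/s.
Travel time t = 6.66·1000 / 0.93 = 7161 s = 1.989 h.
7.3%/h lost → k = −ln(1 − 0.073) = 0.07580 h⁻¹.
Applying C = C₀e^(−kt): 38.15 × 0.8600 = 32.81 mg/L.
At the second outfall, C = (51.32·32.81 + 8.000·312.0) / (51.32 + 8.000) = 70.46 mg/L.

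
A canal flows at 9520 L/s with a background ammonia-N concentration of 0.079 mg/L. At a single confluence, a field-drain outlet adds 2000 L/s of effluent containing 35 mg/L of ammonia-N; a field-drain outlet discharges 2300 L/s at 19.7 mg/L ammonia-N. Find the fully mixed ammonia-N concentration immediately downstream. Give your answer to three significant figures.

Flow-weighted average: C = (9520·0.07900 + 2000·35.00 + 2300·19.70) / 13820 = 116100/13820 = 8.398 mg/L.

8.40 mg/L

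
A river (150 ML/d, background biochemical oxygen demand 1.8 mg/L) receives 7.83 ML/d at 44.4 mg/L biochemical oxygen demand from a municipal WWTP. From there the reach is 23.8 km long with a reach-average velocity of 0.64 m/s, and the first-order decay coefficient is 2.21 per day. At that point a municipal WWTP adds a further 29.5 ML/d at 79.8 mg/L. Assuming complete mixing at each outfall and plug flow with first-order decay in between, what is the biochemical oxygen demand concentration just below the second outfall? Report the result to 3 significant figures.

Mass balance: C = (150.0·1.800 + 7.830·44.40) / 157.8 = 617.7/157.8 = 3.913 mg/L; combined flow 157.8 ML/d.
Travel time t = 23.8·1000 / 0.64 = 37190 s = 10.33 h.
Decay over the reach: 3.913·exp(−kt) = 3.913·0.3863 = 1.512 mg/L.
Second outfall: C = (157.8·1.512 + 29.50·79.80)/187.3 = 13.84 mg/L.

13.8 mg/L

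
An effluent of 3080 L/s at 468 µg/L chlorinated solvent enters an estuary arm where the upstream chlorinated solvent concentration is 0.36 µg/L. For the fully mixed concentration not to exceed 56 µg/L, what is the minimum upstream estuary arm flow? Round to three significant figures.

22800 L/s

Set C_mix = 56: (Q·0.3600 + 3080·468.0) / (Q + 3080) = 56
→ Q = 3080·(468.0 − 56)/(56 − 0.3600) = 22810 L/s.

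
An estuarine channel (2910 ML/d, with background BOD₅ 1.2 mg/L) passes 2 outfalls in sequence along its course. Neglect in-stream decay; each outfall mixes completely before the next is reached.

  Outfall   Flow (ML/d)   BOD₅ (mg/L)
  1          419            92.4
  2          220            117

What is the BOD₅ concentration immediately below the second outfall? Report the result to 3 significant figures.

19.1 mg/L

Outfall 1: combined Q = 3329 ML/d; C = (2910·1.200 + 419.0·92.40)/3329 = 12.68 mg/L.
Outfall 2: combined Q = 3549 ML/d; C = (3329·12.68 + 220.0·117.0)/3549 = 19.15 mg/L.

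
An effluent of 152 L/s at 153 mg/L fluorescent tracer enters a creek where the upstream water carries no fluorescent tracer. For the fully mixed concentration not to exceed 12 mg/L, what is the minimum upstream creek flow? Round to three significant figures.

Set C_mix = 12: (Q·0 + 152.0·153.0) / (Q + 152.0) = 12
→ Q = 152.0·(153.0 − 12)/(12 − 0) = 1786 L/s.

1790 L/s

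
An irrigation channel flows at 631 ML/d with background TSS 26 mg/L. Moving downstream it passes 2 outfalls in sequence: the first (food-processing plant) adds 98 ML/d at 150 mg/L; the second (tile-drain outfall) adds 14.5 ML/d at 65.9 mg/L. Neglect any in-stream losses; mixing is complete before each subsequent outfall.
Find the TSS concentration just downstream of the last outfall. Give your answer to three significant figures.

43.1 mg/L

Outfall 1: combined Q = 729.0 ML/d; C = (631.0·26.00 + 98.00·150.0)/729.0 = 42.67 mg/L.
Outfall 2: combined Q = 743.5 ML/d; C = (729.0·42.67 + 14.50·65.90)/743.5 = 43.12 mg/L.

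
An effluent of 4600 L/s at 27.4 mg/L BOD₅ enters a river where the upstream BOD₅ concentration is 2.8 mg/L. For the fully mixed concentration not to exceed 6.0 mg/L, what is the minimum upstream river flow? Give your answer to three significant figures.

Set C_mix = 6.0: (Q·2.800 + 4600·27.40) / (Q + 4600) = 6.0
→ Q = 4600·(27.40 − 6.0)/(6.0 − 2.800) = 30760 L/s.

30800 L/s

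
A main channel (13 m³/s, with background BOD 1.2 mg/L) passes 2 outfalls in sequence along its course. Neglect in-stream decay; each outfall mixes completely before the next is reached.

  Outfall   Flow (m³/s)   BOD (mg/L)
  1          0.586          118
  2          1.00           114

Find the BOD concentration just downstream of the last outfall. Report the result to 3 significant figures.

13.6 mg/L

Outfall 1: combined Q = 13.59 m³/s; C = (13.00·1.200 + 0.5860·118.0)/13.59 = 6.238 mg/L.
Outfall 2: combined Q = 14.59 m³/s; C = (13.59·6.238 + 1.000·114.0)/14.59 = 13.63 mg/L.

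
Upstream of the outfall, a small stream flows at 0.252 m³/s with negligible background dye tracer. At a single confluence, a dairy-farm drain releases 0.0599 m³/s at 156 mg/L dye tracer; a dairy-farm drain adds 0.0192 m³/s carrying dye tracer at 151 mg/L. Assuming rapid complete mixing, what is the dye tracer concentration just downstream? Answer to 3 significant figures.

37.0 mg/L

Mass balance: C = (0.2520·0 + 0.05990·156.0 + 0.01920·151.0) / 0.3311 = 12.24/0.3311 = 36.98 mg/L.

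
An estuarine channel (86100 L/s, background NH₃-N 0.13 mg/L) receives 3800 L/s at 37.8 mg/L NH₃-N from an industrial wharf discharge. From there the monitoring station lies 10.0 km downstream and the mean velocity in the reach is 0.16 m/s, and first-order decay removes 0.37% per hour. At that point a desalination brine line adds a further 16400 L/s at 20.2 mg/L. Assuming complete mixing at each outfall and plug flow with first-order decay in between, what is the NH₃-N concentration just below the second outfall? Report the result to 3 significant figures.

4.48 mg/L

Mass balance: C = (86100·0.1300 + 3800·37.80) / 89900 = 154800/89900 = 1.722 mg/L; combined flow 89900 L/s.
Travel time t = 10.0·1000 / 0.16 = 62500 s = 17.36 h.
0.37%/h lost → k = −ln(1 − 0.0037) = 0.003707 h⁻¹.
After decay, C = 1.722 × e^(−kt) = 1.722 × 0.9377 = 1.615 mg/L.
Second outfall: C = (89900·1.615 + 16400·20.20)/106300 = 4.482 mg/L.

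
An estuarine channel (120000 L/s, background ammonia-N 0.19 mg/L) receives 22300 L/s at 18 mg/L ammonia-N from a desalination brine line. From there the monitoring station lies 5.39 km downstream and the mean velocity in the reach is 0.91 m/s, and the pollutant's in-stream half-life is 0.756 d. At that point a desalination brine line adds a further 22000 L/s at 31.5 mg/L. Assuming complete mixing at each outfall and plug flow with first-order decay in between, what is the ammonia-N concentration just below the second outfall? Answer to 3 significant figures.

Conservation of mass: C = (120000·0.1900 + 22300·18.00) / 142300 = 424200/142300 = 2.981 mg/L; combined flow 142300 L/s.
Travel time t = 5.39·1000 / 0.91 = 5923 s = 1.645 h.
Half-life 0.756 d → k = ln 2 / 0.756 = 0.9169 d⁻¹.
Applying C = C₀e^(−kt): 2.981 × 0.9391 = 2.799 mg/L.
Second outfall: C = (142300·2.799 + 22000·31.50)/164300 = 6.642 mg/L.

6.64 mg/L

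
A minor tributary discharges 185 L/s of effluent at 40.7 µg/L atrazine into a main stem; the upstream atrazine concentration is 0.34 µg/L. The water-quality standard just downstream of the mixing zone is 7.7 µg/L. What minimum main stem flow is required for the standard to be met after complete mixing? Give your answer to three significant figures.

Set C_mix = 7.7: (Q·0.3400 + 185.0·40.70) / (Q + 185.0) = 7.7
→ Q = 185.0·(40.70 − 7.7)/(7.7 − 0.3400) = 829.5 L/s.

829 L/s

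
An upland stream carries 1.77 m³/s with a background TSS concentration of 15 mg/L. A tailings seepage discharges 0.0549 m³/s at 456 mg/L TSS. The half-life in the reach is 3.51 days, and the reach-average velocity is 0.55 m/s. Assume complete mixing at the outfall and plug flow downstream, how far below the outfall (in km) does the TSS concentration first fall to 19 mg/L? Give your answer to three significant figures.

95.6 km

Mass balance: C = (1.770·15.00 + 0.05490·456.0) / 1.825 = 51.58/1.825 = 28.27 mg/L.
Half-life 3.51 d → k = ln 2 / 3.51 = 0.1975 d⁻¹.
Set 28.27·exp(−k·t) = 19 → t = ln(28.27/19)/k = 173800 s = 48.28 h.
Distance = v·t = 0.55·173800 = 95590 m = 95.59 km.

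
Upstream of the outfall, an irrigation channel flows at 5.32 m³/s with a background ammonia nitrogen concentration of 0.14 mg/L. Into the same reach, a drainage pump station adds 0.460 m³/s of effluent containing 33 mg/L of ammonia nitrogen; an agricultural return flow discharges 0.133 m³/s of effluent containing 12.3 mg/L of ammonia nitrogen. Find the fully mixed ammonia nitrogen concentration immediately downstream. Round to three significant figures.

After mixing, C = (5.320·0.1400 + 0.4600·33.00 + 0.1330·12.30) / 5.913 = 17.56/5.913 = 2.970 mg/L.

2.97 mg/L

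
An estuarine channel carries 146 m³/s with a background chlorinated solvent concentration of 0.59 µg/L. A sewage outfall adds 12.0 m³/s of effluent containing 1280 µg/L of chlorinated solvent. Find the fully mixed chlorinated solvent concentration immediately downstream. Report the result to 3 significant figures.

97.8 µg/L

Mixed concentration C = ΣQC/ΣQ = (146.0·0.5900 + 12.00·1280) / 158.0 = 15450/158.0 = 97.76 µg/L.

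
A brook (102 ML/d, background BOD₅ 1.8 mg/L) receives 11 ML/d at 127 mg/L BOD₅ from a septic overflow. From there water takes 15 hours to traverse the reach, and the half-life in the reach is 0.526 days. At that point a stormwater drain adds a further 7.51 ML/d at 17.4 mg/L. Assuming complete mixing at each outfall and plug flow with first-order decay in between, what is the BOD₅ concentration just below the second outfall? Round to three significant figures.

After mixing, C = (102.0·1.800 + 11.00·127.0) / 113.0 = 1581/113.0 = 13.99 mg/L; combined flow 113.0 ML/d.
Half-life 0.526 d → k = ln 2 / 0.526 = 1.318 d⁻¹.
Decay over the reach: 13.99·exp(−kt) = 13.99·0.4388 = 6.138 mg/L.
Second outfall: C = (113.0·6.138 + 7.510·17.40)/120.5 = 6.840 mg/L.

6.84 mg/L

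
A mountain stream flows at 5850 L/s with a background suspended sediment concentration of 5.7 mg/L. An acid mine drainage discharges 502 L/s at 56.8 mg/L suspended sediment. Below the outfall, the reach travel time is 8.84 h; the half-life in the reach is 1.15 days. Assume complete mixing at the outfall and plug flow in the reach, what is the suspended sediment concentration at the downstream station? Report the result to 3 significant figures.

Conservation of mass: C = (5850·5.700 + 502.0·56.80) / 6352 = 61860/6352 = 9.738 mg/L.
Half-life 1.15 d → k = ln 2 / 1.15 = 0.6027 d⁻¹.
Applying C = C₀e^(−kt): 9.738 × 0.8009 = 7.800 mg/L.

7.80 mg/L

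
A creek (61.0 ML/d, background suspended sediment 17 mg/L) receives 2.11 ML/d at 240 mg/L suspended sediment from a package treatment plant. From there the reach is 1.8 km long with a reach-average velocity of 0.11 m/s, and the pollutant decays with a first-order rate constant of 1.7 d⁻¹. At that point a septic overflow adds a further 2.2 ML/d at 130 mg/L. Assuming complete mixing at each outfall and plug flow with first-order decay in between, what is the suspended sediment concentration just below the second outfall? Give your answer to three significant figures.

Mass balance: C = (61.00·17.00 + 2.110·240.0) / 63.11 = 1543/63.11 = 24.46 mg/L; combined flow 63.11 ML/d.
Travel time t = 1.8·1000 / 0.11 = 16360 s = 4.545 h.
After decay, C = 24.46 × e^(−kt) = 24.46 × 0.7247 = 17.72 mg/L.
At the second outfall, C = (63.11·17.72 + 2.200·130.0) / (63.11 + 2.200) = 21.51 mg/L.

21.5 mg/L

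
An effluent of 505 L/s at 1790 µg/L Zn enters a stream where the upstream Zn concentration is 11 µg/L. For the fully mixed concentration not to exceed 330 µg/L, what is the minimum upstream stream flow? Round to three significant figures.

2310 L/s

Set C_mix = 330: (Q·11.00 + 505.0·1790) / (Q + 505.0) = 330
→ Q = 505.0·(1790 − 330)/(330 − 11.00) = 2311 L/s.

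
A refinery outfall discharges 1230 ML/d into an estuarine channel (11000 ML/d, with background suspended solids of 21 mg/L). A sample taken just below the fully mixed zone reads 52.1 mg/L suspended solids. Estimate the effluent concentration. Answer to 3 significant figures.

Mass balance: 11000·21.00 + 1230·Cₑ = 12230·52.10
→ Cₑ = (12230·52.10 − 11000·21.00) / 1230 = 330.2 mg/L.

330 mg/L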